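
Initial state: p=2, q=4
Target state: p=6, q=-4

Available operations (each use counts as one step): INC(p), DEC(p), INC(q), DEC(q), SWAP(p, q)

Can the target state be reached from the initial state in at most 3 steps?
No

The target state cannot be reached within 3 steps.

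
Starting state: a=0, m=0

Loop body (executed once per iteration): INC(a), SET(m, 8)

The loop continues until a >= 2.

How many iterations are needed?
2

Tracing iterations:
Initial: a=0, m=0
After iteration 1: a=1, m=8
After iteration 2: a=2, m=8
a >= 2 now holds, so the loop exits after 2 iterations.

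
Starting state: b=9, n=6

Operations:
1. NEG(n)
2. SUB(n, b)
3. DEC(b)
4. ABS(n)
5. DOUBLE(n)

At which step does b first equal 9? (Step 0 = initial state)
Step 0

Tracing b:
Initial: b = 9 ← first occurrence
After step 1: b = 9
After step 2: b = 9
After step 3: b = 8
After step 4: b = 8
After step 5: b = 8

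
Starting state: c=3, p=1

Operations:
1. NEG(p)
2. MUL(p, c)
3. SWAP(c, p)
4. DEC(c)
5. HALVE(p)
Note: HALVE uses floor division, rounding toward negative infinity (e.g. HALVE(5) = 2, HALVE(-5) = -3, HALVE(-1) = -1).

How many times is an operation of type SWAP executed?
1

Counting SWAP operations:
Step 3: SWAP(c, p) ← SWAP
Total: 1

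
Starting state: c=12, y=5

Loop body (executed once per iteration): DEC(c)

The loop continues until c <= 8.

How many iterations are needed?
4

Tracing iterations:
Initial: c=12, y=5
After iteration 1: c=11, y=5
After iteration 2: c=10, y=5
After iteration 3: c=9, y=5
After iteration 4: c=8, y=5
c <= 8 now holds, so the loop exits after 4 iterations.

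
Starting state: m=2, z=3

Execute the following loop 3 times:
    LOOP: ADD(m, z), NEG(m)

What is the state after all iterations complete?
m=-5, z=3

Iteration trace:
Start: m=2, z=3
After iteration 1: m=-5, z=3
After iteration 2: m=2, z=3
After iteration 3: m=-5, z=3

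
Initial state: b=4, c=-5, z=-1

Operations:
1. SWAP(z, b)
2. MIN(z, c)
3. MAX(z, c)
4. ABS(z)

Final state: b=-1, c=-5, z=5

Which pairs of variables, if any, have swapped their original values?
None

Comparing initial and final values:
z: -1 → 5
b: 4 → -1
c: -5 → -5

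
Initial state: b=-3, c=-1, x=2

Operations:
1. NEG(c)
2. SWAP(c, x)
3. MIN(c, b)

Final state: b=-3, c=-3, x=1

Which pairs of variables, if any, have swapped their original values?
None

Comparing initial and final values:
x: 2 → 1
b: -3 → -3
c: -1 → -3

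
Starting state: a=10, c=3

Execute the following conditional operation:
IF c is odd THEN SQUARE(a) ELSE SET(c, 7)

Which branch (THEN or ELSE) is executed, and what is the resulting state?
Branch: THEN, Final state: a=100, c=3

Evaluating condition: c is odd
Condition is True, so THEN branch executes
After SQUARE(a): a=100, c=3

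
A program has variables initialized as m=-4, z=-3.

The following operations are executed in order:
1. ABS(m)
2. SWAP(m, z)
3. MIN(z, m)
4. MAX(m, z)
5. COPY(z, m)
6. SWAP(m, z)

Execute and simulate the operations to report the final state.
{m: -3, z: -3}

Step-by-step execution:
Initial: m=-4, z=-3
After step 1 (ABS(m)): m=4, z=-3
After step 2 (SWAP(m, z)): m=-3, z=4
After step 3 (MIN(z, m)): m=-3, z=-3
After step 4 (MAX(m, z)): m=-3, z=-3
After step 5 (COPY(z, m)): m=-3, z=-3
After step 6 (SWAP(m, z)): m=-3, z=-3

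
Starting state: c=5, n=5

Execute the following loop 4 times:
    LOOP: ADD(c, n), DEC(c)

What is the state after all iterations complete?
c=21, n=5

Iteration trace:
Start: c=5, n=5
After iteration 1: c=9, n=5
After iteration 2: c=13, n=5
After iteration 3: c=17, n=5
After iteration 4: c=21, n=5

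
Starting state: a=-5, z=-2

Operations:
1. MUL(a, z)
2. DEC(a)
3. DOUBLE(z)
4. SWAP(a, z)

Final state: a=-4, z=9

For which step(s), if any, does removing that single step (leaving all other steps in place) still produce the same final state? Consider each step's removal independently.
None - removing any single step changes the final result

Testing removal of each single step:
Without step 1: final = a=-4, z=-6 (different)
Without step 2: final = a=-4, z=10 (different)
Without step 3: final = a=-2, z=9 (different)
Without step 4: final = a=9, z=-4 (different)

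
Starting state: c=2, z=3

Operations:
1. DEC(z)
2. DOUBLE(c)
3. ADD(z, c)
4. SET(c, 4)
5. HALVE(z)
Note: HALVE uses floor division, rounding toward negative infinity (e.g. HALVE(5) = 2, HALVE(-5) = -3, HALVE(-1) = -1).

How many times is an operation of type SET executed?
1

Counting SET operations:
Step 4: SET(c, 4) ← SET
Total: 1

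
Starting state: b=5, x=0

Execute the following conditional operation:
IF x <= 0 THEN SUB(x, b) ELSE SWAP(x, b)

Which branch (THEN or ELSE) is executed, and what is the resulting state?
Branch: THEN, Final state: b=5, x=-5

Evaluating condition: x <= 0
x = 0
Condition is True, so THEN branch executes
After SUB(x, b): b=5, x=-5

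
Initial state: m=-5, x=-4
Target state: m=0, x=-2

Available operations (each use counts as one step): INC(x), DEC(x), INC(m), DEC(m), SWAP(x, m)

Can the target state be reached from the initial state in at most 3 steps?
No

The target state cannot be reached within 3 steps.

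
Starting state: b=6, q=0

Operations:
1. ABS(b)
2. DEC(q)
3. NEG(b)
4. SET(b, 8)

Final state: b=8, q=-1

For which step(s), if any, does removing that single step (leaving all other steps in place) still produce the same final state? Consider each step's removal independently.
Step(s) 1, 3

Testing removal of each single step:
Without step 1: final = b=8, q=-1 (same)
Without step 2: final = b=8, q=0 (different)
Without step 3: final = b=8, q=-1 (same)
Without step 4: final = b=-6, q=-1 (different)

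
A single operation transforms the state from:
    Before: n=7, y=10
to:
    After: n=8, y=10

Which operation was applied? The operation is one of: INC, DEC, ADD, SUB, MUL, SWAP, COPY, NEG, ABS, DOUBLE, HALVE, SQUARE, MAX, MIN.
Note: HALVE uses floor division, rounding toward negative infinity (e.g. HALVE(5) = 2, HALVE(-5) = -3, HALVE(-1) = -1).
INC(n)

Analyzing the change:
Before: n=7, y=10
After: n=8, y=10
Variable n changed from 7 to 8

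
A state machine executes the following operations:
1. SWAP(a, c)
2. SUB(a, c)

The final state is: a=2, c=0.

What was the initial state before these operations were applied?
a=0, c=2

Working backwards:
Final state: a=2, c=0
Before step 2 (SUB(a, c)): a=2, c=0
Before step 1 (SWAP(a, c)): a=0, c=2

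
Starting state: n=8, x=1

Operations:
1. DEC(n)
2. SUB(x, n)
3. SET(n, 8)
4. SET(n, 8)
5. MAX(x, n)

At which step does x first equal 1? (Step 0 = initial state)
Step 0

Tracing x:
Initial: x = 1 ← first occurrence
After step 1: x = 1
After step 2: x = -6
After step 3: x = -6
After step 4: x = -6
After step 5: x = 8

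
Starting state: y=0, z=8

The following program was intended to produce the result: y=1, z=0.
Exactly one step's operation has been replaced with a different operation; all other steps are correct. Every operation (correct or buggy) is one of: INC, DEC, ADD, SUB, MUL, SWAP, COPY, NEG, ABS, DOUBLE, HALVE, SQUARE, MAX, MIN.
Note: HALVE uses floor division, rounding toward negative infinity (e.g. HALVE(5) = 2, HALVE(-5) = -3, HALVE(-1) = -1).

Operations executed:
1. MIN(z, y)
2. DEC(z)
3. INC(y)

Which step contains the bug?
Step 2

Trace with buggy code:
Initial: y=0, z=8
After step 1: y=0, z=0
After step 2: y=0, z=-1
After step 3: y=1, z=-1
Actual final y=1, z=-1 ≠ expected y=1, z=0.
Step 2 is the only position where a single-operation replacement can produce the expected result.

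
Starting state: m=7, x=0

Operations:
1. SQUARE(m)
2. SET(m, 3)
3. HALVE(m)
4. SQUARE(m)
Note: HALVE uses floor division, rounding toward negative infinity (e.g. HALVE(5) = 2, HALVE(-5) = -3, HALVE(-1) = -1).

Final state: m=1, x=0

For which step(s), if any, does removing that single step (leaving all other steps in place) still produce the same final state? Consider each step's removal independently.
Step(s) 1, 4

Testing removal of each single step:
Without step 1: final = m=1, x=0 (same)
Without step 2: final = m=576, x=0 (different)
Without step 3: final = m=9, x=0 (different)
Without step 4: final = m=1, x=0 (same)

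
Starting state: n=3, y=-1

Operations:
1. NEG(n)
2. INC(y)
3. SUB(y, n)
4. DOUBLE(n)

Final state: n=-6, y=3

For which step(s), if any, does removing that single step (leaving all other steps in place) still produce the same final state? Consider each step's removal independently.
None - removing any single step changes the final result

Testing removal of each single step:
Without step 1: final = n=6, y=-3 (different)
Without step 2: final = n=-6, y=2 (different)
Without step 3: final = n=-6, y=0 (different)
Without step 4: final = n=-3, y=3 (different)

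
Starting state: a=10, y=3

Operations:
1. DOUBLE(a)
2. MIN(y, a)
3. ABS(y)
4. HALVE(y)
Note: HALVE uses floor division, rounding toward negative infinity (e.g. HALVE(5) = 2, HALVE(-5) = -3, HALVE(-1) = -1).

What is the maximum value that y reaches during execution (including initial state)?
3

Values of y at each step:
Initial: y = 3 ← maximum
After step 1: y = 3
After step 2: y = 3
After step 3: y = 3
After step 4: y = 1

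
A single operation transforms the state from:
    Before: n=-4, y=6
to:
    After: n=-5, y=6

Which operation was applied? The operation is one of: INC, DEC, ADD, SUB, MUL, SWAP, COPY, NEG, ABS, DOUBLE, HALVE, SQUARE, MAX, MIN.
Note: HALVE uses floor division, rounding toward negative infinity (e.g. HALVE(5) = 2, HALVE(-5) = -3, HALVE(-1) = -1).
DEC(n)

Analyzing the change:
Before: n=-4, y=6
After: n=-5, y=6
Variable n changed from -4 to -5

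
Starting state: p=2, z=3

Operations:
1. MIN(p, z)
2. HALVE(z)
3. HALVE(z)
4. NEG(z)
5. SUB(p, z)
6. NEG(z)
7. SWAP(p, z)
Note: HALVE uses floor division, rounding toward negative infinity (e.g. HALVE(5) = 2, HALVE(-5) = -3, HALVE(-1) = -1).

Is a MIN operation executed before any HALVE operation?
Yes

First MIN: step 1
First HALVE: step 2
Since 1 < 2, MIN comes first.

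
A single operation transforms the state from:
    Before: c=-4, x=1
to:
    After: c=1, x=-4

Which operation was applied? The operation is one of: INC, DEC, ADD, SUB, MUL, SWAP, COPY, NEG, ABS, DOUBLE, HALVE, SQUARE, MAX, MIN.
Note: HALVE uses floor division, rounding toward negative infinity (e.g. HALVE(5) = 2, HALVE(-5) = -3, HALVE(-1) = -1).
SWAP(c, x)

Analyzing the change:
Before: c=-4, x=1
After: c=1, x=-4
Variable c changed from -4 to 1
Variable x changed from 1 to -4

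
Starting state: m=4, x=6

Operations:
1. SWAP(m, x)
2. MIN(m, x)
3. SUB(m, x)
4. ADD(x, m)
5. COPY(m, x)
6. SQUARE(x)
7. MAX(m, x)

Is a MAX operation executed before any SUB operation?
No

First MAX: step 7
First SUB: step 3
Since 7 > 3, SUB comes first.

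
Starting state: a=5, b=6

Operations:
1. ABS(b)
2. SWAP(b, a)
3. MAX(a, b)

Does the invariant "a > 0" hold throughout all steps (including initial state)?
Yes

The invariant holds at every step.

State at each step:
Initial: a=5, b=6
After step 1: a=5, b=6
After step 2: a=6, b=5
After step 3: a=6, b=5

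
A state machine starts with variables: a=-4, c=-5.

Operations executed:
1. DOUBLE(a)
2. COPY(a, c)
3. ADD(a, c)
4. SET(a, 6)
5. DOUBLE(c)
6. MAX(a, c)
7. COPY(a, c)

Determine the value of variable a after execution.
a = -10

Tracing execution:
Step 1: DOUBLE(a) → a = -8
Step 2: COPY(a, c) → a = -5
Step 3: ADD(a, c) → a = -10
Step 4: SET(a, 6) → a = 6
Step 5: DOUBLE(c) → a = 6
Step 6: MAX(a, c) → a = 6
Step 7: COPY(a, c) → a = -10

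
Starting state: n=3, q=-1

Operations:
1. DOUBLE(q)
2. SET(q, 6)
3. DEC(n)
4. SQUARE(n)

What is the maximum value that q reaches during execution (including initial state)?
6

Values of q at each step:
Initial: q = -1
After step 1: q = -2
After step 2: q = 6 ← maximum
After step 3: q = 6
After step 4: q = 6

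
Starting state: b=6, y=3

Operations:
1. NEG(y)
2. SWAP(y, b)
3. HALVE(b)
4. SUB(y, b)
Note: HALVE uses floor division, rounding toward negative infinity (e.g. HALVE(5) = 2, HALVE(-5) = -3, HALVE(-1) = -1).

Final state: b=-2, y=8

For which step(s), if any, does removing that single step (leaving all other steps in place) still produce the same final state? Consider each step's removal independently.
None - removing any single step changes the final result

Testing removal of each single step:
Without step 1: final = b=1, y=5 (different)
Without step 2: final = b=3, y=-6 (different)
Without step 3: final = b=-3, y=9 (different)
Without step 4: final = b=-2, y=6 (different)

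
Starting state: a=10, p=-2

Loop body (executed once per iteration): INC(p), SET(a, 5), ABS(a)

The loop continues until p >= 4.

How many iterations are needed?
6

Tracing iterations:
Initial: a=10, p=-2
After iteration 1: a=5, p=-1
After iteration 2: a=5, p=0
After iteration 3: a=5, p=1
After iteration 4: a=5, p=2
After iteration 5: a=5, p=3
After iteration 6: a=5, p=4
p >= 4 now holds, so the loop exits after 6 iterations.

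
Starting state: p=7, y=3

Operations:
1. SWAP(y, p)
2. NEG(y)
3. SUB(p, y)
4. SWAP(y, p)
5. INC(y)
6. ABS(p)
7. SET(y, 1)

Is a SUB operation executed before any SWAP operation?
No

First SUB: step 3
First SWAP: step 1
Since 3 > 1, SWAP comes first.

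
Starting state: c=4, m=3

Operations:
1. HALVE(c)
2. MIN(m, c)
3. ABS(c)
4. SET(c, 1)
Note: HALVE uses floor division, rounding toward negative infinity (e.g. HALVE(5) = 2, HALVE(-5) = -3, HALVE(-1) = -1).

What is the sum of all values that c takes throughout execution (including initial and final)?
11

Values of c at each step:
Initial: c = 4
After step 1: c = 2
After step 2: c = 2
After step 3: c = 2
After step 4: c = 1
Sum = 4 + 2 + 2 + 2 + 1 = 11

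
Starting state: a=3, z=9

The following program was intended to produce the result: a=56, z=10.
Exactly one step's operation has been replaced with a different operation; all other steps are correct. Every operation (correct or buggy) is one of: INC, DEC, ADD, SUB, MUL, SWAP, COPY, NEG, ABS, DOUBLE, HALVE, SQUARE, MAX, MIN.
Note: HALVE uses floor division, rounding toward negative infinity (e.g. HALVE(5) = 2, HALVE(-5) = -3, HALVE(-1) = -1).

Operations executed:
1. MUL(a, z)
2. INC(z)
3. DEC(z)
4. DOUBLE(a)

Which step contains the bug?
Step 3

Trace with buggy code:
Initial: a=3, z=9
After step 1: a=27, z=9
After step 2: a=27, z=10
After step 3: a=27, z=9
After step 4: a=54, z=9
Actual final a=54, z=9 ≠ expected a=56, z=10.
Step 3 is the only position where a single-operation replacement can produce the expected result.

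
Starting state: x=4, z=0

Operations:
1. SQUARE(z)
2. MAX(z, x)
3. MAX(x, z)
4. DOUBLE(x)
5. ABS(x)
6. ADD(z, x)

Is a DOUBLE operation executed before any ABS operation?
Yes

First DOUBLE: step 4
First ABS: step 5
Since 4 < 5, DOUBLE comes first.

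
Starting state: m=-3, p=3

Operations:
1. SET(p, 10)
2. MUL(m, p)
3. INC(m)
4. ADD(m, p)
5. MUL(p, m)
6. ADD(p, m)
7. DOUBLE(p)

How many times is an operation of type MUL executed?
2

Counting MUL operations:
Step 2: MUL(m, p) ← MUL
Step 5: MUL(p, m) ← MUL
Total: 2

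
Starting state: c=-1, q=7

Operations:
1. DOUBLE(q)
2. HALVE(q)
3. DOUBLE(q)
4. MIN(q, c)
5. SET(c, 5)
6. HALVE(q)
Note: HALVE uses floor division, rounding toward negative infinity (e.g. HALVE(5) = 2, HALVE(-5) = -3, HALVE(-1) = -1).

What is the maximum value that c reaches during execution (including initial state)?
5

Values of c at each step:
Initial: c = -1
After step 1: c = -1
After step 2: c = -1
After step 3: c = -1
After step 4: c = -1
After step 5: c = 5 ← maximum
After step 6: c = 5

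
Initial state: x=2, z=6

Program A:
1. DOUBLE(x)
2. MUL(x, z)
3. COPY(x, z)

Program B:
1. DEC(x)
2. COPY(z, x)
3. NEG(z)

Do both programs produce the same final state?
No

Program A final state: x=6, z=6
Program B final state: x=1, z=-1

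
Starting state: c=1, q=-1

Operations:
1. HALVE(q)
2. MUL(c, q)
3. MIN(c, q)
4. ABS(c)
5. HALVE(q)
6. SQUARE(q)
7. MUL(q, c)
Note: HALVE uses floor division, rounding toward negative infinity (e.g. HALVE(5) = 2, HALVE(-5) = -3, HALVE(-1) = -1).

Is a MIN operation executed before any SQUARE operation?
Yes

First MIN: step 3
First SQUARE: step 6
Since 3 < 6, MIN comes first.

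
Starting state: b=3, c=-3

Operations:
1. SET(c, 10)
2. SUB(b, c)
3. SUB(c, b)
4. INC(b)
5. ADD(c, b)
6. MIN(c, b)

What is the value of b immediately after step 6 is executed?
b = -6

Tracing b through execution:
Initial: b = 3
After step 1 (SET(c, 10)): b = 3
After step 2 (SUB(b, c)): b = -7
After step 3 (SUB(c, b)): b = -7
After step 4 (INC(b)): b = -6
After step 5 (ADD(c, b)): b = -6
After step 6 (MIN(c, b)): b = -6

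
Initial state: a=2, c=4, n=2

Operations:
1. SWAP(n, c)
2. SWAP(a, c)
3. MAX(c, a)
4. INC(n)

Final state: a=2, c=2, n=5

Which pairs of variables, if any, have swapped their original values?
None

Comparing initial and final values:
a: 2 → 2
n: 2 → 5
c: 4 → 2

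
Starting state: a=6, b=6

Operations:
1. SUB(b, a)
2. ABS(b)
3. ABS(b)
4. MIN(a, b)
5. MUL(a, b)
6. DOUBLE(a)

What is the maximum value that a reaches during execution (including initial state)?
6

Values of a at each step:
Initial: a = 6 ← maximum
After step 1: a = 6
After step 2: a = 6
After step 3: a = 6
After step 4: a = 0
After step 5: a = 0
After step 6: a = 0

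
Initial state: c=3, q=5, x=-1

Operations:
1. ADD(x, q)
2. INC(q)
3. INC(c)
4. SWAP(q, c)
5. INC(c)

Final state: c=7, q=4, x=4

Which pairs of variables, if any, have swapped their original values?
None

Comparing initial and final values:
x: -1 → 4
c: 3 → 7
q: 5 → 4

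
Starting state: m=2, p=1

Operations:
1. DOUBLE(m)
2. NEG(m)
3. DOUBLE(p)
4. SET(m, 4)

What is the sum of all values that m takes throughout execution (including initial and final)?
2

Values of m at each step:
Initial: m = 2
After step 1: m = 4
After step 2: m = -4
After step 3: m = -4
After step 4: m = 4
Sum = 2 + 4 + -4 + -4 + 4 = 2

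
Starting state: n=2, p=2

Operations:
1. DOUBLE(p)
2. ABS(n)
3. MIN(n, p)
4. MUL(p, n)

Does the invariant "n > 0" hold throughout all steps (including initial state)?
Yes

The invariant holds at every step.

State at each step:
Initial: n=2, p=2
After step 1: n=2, p=4
After step 2: n=2, p=4
After step 3: n=2, p=4
After step 4: n=2, p=8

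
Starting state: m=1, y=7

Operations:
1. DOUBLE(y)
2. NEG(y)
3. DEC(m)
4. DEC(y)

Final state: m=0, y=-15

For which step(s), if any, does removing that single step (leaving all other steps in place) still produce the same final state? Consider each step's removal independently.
None - removing any single step changes the final result

Testing removal of each single step:
Without step 1: final = m=0, y=-8 (different)
Without step 2: final = m=0, y=13 (different)
Without step 3: final = m=1, y=-15 (different)
Without step 4: final = m=0, y=-14 (different)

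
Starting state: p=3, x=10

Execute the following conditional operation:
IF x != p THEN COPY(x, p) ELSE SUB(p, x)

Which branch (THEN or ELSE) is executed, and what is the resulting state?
Branch: THEN, Final state: p=3, x=3

Evaluating condition: x != p
x = 10, p = 3
Condition is True, so THEN branch executes
After COPY(x, p): p=3, x=3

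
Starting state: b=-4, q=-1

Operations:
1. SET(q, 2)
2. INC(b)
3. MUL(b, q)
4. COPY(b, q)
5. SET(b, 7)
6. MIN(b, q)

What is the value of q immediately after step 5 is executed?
q = 2

Tracing q through execution:
Initial: q = -1
After step 1 (SET(q, 2)): q = 2
After step 2 (INC(b)): q = 2
After step 3 (MUL(b, q)): q = 2
After step 4 (COPY(b, q)): q = 2
After step 5 (SET(b, 7)): q = 2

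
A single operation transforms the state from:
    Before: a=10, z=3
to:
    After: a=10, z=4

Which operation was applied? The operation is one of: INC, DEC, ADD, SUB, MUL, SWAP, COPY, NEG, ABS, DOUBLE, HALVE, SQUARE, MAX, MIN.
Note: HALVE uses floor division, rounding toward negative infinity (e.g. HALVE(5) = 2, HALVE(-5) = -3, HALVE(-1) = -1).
INC(z)

Analyzing the change:
Before: a=10, z=3
After: a=10, z=4
Variable z changed from 3 to 4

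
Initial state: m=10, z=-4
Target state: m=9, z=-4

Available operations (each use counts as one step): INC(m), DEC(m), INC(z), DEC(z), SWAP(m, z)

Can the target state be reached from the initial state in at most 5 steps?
Yes

Path (1 step): DEC(m)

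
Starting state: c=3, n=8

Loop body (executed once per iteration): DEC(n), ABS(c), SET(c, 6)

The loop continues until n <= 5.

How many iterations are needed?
3

Tracing iterations:
Initial: c=3, n=8
After iteration 1: c=6, n=7
After iteration 2: c=6, n=6
After iteration 3: c=6, n=5
n <= 5 now holds, so the loop exits after 3 iterations.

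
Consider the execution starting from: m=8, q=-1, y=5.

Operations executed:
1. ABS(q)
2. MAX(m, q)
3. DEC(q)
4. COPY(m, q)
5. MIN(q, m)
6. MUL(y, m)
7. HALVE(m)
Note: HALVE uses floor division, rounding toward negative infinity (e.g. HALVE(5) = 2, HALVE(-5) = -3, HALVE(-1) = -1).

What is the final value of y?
y = 0

Tracing execution:
Step 1: ABS(q) → y = 5
Step 2: MAX(m, q) → y = 5
Step 3: DEC(q) → y = 5
Step 4: COPY(m, q) → y = 5
Step 5: MIN(q, m) → y = 5
Step 6: MUL(y, m) → y = 0
Step 7: HALVE(m) → y = 0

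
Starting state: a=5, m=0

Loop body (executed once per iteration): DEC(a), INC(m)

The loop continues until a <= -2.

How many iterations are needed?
7

Tracing iterations:
Initial: a=5, m=0
After iteration 1: a=4, m=1
After iteration 2: a=3, m=2
After iteration 3: a=2, m=3
After iteration 4: a=1, m=4
After iteration 5: a=0, m=5
After iteration 6: a=-1, m=6
After iteration 7: a=-2, m=7
a <= -2 now holds, so the loop exits after 7 iterations.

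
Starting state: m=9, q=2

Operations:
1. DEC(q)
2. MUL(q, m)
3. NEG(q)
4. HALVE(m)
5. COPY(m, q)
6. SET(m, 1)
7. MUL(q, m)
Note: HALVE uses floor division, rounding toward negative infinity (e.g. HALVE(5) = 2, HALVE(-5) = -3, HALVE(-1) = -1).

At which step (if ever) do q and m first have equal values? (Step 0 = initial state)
Step 2

q and m first become equal after step 2.

Comparing values at each step:
Initial: q=2, m=9
After step 1: q=1, m=9
After step 2: q=9, m=9 ← equal!
After step 3: q=-9, m=9
After step 4: q=-9, m=4
After step 5: q=-9, m=-9 ← equal!
After step 6: q=-9, m=1
After step 7: q=-9, m=1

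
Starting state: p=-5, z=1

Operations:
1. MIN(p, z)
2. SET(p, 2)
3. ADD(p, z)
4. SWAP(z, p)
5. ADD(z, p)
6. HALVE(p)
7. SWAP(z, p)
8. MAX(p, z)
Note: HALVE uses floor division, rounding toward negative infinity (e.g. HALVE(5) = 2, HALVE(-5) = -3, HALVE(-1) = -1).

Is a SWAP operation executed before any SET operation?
No

First SWAP: step 4
First SET: step 2
Since 4 > 2, SET comes first.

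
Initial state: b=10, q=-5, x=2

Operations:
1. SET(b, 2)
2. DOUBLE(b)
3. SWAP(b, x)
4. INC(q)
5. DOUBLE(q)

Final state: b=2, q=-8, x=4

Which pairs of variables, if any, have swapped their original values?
None

Comparing initial and final values:
q: -5 → -8
x: 2 → 4
b: 10 → 2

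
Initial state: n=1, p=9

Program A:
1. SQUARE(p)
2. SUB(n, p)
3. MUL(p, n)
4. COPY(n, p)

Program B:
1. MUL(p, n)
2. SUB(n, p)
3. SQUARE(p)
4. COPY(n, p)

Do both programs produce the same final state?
No

Program A final state: n=-6480, p=-6480
Program B final state: n=81, p=81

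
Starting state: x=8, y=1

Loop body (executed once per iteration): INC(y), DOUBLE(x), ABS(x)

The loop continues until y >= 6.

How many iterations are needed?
5

Tracing iterations:
Initial: x=8, y=1
After iteration 1: x=16, y=2
After iteration 2: x=32, y=3
After iteration 3: x=64, y=4
After iteration 4: x=128, y=5
After iteration 5: x=256, y=6
y >= 6 now holds, so the loop exits after 5 iterations.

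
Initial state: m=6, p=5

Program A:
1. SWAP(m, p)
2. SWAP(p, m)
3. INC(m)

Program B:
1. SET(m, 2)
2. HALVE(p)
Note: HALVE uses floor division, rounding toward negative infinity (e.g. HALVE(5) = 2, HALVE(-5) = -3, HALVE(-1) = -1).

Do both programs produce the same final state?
No

Program A final state: m=7, p=5
Program B final state: m=2, p=2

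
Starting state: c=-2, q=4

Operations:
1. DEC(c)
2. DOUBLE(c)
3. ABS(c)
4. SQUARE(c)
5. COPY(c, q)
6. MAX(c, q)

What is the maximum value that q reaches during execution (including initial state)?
4

Values of q at each step:
Initial: q = 4 ← maximum
After step 1: q = 4
After step 2: q = 4
After step 3: q = 4
After step 4: q = 4
After step 5: q = 4
After step 6: q = 4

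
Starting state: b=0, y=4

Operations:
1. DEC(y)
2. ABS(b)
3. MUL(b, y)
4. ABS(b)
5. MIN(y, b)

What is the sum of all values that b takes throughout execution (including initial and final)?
0

Values of b at each step:
Initial: b = 0
After step 1: b = 0
After step 2: b = 0
After step 3: b = 0
After step 4: b = 0
After step 5: b = 0
Sum = 0 + 0 + 0 + 0 + 0 + 0 = 0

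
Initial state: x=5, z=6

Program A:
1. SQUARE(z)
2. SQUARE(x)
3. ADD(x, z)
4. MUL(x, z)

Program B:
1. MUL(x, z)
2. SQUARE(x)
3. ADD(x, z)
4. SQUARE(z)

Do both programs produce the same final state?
No

Program A final state: x=2196, z=36
Program B final state: x=906, z=36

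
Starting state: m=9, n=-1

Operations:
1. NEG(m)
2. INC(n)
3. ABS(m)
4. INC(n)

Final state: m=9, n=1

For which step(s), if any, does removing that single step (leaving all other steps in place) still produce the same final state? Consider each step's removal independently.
Step(s) 1

Testing removal of each single step:
Without step 1: final = m=9, n=1 (same)
Without step 2: final = m=9, n=0 (different)
Without step 3: final = m=-9, n=1 (different)
Without step 4: final = m=9, n=0 (different)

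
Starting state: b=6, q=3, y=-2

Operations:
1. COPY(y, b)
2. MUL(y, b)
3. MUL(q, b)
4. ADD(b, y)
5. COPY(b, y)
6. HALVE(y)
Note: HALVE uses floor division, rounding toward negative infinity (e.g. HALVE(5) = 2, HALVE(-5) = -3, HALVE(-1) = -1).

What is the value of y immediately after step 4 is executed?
y = 36

Tracing y through execution:
Initial: y = -2
After step 1 (COPY(y, b)): y = 6
After step 2 (MUL(y, b)): y = 36
After step 3 (MUL(q, b)): y = 36
After step 4 (ADD(b, y)): y = 36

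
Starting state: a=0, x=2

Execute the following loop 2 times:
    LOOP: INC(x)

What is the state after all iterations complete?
a=0, x=4

Iteration trace:
Start: a=0, x=2
After iteration 1: a=0, x=3
After iteration 2: a=0, x=4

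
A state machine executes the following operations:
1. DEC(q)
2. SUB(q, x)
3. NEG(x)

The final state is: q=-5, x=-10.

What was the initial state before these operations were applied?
q=6, x=10

Working backwards:
Final state: q=-5, x=-10
Before step 3 (NEG(x)): q=-5, x=10
Before step 2 (SUB(q, x)): q=5, x=10
Before step 1 (DEC(q)): q=6, x=10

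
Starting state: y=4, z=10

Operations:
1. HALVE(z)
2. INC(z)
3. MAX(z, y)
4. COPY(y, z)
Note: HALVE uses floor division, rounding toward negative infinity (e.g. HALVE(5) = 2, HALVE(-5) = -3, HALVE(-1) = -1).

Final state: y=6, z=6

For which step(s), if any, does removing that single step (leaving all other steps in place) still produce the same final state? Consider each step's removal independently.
Step(s) 3

Testing removal of each single step:
Without step 1: final = y=11, z=11 (different)
Without step 2: final = y=5, z=5 (different)
Without step 3: final = y=6, z=6 (same)
Without step 4: final = y=4, z=6 (different)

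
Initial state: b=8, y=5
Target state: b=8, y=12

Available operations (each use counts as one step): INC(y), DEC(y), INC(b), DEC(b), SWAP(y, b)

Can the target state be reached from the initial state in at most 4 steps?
No

The target state cannot be reached within 4 steps.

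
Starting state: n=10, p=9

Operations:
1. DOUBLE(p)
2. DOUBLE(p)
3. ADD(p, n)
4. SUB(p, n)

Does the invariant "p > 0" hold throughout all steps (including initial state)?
Yes

The invariant holds at every step.

State at each step:
Initial: n=10, p=9
After step 1: n=10, p=18
After step 2: n=10, p=36
After step 3: n=10, p=46
After step 4: n=10, p=36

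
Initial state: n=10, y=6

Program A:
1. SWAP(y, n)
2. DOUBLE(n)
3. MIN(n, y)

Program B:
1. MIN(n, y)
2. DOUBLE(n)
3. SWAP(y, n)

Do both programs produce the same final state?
No

Program A final state: n=10, y=10
Program B final state: n=6, y=12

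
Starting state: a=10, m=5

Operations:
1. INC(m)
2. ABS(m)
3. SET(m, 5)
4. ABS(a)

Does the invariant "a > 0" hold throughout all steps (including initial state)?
Yes

The invariant holds at every step.

State at each step:
Initial: a=10, m=5
After step 1: a=10, m=6
After step 2: a=10, m=6
After step 3: a=10, m=5
After step 4: a=10, m=5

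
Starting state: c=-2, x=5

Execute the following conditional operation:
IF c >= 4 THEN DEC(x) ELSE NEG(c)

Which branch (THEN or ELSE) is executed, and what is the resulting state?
Branch: ELSE, Final state: c=2, x=5

Evaluating condition: c >= 4
c = -2
Condition is False, so ELSE branch executes
After NEG(c): c=2, x=5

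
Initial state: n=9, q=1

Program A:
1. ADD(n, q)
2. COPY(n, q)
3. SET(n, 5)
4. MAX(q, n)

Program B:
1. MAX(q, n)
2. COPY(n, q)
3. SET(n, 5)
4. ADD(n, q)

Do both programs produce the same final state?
No

Program A final state: n=5, q=5
Program B final state: n=14, q=9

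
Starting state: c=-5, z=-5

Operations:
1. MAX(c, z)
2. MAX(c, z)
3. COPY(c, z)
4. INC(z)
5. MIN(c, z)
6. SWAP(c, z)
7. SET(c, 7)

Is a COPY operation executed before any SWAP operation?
Yes

First COPY: step 3
First SWAP: step 6
Since 3 < 6, COPY comes first.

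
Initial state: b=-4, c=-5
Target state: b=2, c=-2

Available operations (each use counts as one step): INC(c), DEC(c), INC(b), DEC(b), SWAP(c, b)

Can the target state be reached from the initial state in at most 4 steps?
No

The target state cannot be reached within 4 steps.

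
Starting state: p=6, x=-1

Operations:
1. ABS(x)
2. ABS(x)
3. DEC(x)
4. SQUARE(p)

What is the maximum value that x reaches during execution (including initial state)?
1

Values of x at each step:
Initial: x = -1
After step 1: x = 1 ← maximum
After step 2: x = 1
After step 3: x = 0
After step 4: x = 0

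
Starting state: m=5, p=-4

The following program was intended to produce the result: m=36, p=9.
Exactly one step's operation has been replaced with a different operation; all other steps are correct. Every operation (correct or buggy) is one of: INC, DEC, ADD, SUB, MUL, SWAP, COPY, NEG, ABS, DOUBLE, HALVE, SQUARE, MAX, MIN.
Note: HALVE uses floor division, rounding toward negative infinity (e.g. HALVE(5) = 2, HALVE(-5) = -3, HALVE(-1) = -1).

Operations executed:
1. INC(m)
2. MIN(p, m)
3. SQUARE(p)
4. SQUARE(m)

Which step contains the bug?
Step 2

Trace with buggy code:
Initial: m=5, p=-4
After step 1: m=6, p=-4
After step 2: m=6, p=-4
After step 3: m=6, p=16
After step 4: m=36, p=16
Actual final m=36, p=16 ≠ expected m=36, p=9.
Step 2 is the only position where a single-operation replacement can produce the expected result.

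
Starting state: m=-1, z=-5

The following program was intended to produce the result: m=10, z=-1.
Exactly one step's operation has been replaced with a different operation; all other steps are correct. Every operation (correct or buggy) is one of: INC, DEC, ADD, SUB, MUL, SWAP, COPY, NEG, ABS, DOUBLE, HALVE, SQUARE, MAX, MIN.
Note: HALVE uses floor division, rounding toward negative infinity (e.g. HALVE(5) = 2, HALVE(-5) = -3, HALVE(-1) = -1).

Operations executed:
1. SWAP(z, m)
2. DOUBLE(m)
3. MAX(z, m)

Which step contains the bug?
Step 3

Trace with buggy code:
Initial: m=-1, z=-5
After step 1: m=-5, z=-1
After step 2: m=-10, z=-1
After step 3: m=-10, z=-1
Actual final m=-10, z=-1 ≠ expected m=10, z=-1.
Step 3 is the only position where a single-operation replacement can produce the expected result.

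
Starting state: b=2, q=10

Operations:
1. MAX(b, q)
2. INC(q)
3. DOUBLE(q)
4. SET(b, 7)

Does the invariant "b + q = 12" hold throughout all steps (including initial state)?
No, violated after step 1

The invariant is violated after step 1.

State at each step:
Initial: b=2, q=10
After step 1: b=10, q=10
After step 2: b=10, q=11
After step 3: b=10, q=22
After step 4: b=7, q=22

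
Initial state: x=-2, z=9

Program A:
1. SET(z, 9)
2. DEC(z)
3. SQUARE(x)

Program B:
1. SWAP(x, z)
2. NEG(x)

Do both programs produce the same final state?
No

Program A final state: x=4, z=8
Program B final state: x=-9, z=-2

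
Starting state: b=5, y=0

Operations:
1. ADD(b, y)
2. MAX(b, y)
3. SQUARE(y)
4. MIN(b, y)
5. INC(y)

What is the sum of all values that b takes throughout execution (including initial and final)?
20

Values of b at each step:
Initial: b = 5
After step 1: b = 5
After step 2: b = 5
After step 3: b = 5
After step 4: b = 0
After step 5: b = 0
Sum = 5 + 5 + 5 + 5 + 0 + 0 = 20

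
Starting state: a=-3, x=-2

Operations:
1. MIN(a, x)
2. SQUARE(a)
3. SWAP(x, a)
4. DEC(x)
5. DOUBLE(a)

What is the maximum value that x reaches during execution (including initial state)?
9

Values of x at each step:
Initial: x = -2
After step 1: x = -2
After step 2: x = -2
After step 3: x = 9 ← maximum
After step 4: x = 8
After step 5: x = 8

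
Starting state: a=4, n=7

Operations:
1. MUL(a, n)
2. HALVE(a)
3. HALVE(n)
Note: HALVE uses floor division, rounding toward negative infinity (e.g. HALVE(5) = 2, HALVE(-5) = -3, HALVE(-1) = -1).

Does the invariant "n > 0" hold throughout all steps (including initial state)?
Yes

The invariant holds at every step.

State at each step:
Initial: a=4, n=7
After step 1: a=28, n=7
After step 2: a=14, n=7
After step 3: a=14, n=3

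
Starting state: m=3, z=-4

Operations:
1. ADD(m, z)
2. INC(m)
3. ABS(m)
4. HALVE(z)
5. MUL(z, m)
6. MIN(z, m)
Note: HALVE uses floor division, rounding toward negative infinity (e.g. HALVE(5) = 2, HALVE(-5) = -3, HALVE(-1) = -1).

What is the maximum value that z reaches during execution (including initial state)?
0

Values of z at each step:
Initial: z = -4
After step 1: z = -4
After step 2: z = -4
After step 3: z = -4
After step 4: z = -2
After step 5: z = 0 ← maximum
After step 6: z = 0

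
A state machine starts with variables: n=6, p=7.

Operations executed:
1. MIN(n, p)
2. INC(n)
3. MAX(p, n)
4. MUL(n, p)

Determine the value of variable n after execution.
n = 49

Tracing execution:
Step 1: MIN(n, p) → n = 6
Step 2: INC(n) → n = 7
Step 3: MAX(p, n) → n = 7
Step 4: MUL(n, p) → n = 49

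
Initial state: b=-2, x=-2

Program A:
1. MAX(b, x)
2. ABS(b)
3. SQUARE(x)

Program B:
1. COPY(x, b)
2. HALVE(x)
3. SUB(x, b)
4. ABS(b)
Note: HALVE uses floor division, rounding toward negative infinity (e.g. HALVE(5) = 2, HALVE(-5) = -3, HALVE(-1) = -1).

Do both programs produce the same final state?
No

Program A final state: b=2, x=4
Program B final state: b=2, x=1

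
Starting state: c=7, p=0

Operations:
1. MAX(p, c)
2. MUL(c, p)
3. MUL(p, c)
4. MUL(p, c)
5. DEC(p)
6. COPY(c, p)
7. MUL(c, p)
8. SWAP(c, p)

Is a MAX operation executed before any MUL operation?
Yes

First MAX: step 1
First MUL: step 2
Since 1 < 2, MAX comes first.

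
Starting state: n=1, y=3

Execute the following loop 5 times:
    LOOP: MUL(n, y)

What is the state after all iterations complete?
n=243, y=3

Iteration trace:
Start: n=1, y=3
After iteration 1: n=3, y=3
After iteration 2: n=9, y=3
After iteration 3: n=27, y=3
After iteration 4: n=81, y=3
After iteration 5: n=243, y=3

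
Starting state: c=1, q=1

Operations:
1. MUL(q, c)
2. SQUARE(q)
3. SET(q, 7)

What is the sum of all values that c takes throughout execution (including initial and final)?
4

Values of c at each step:
Initial: c = 1
After step 1: c = 1
After step 2: c = 1
After step 3: c = 1
Sum = 1 + 1 + 1 + 1 = 4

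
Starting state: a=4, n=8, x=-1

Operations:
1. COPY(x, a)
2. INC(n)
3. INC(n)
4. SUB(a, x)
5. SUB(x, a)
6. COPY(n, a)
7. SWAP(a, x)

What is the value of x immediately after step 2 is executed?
x = 4

Tracing x through execution:
Initial: x = -1
After step 1 (COPY(x, a)): x = 4
After step 2 (INC(n)): x = 4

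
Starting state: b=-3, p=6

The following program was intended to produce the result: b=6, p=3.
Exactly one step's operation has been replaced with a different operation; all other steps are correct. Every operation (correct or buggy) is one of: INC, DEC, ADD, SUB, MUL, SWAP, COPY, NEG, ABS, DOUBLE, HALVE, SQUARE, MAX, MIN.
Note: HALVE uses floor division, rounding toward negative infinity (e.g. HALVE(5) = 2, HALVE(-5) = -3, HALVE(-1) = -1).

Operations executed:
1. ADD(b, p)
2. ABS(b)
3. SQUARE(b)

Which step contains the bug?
Step 3

Trace with buggy code:
Initial: b=-3, p=6
After step 1: b=3, p=6
After step 2: b=3, p=6
After step 3: b=9, p=6
Actual final b=9, p=6 ≠ expected b=6, p=3.
Step 3 is the only position where a single-operation replacement can produce the expected result.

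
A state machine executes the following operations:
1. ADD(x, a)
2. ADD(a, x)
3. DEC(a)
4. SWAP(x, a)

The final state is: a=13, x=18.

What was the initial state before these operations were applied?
a=6, x=7

Working backwards:
Final state: a=13, x=18
Before step 4 (SWAP(x, a)): a=18, x=13
Before step 3 (DEC(a)): a=19, x=13
Before step 2 (ADD(a, x)): a=6, x=13
Before step 1 (ADD(x, a)): a=6, x=7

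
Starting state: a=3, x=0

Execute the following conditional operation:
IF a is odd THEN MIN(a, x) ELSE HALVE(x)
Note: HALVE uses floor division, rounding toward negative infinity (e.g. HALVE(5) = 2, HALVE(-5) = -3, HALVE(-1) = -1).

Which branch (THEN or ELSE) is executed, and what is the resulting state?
Branch: THEN, Final state: a=0, x=0

Evaluating condition: a is odd
Condition is True, so THEN branch executes
After MIN(a, x): a=0, x=0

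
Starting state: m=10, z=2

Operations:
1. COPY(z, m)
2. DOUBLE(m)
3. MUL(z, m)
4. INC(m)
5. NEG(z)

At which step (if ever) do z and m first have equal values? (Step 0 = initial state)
Step 1

z and m first become equal after step 1.

Comparing values at each step:
Initial: z=2, m=10
After step 1: z=10, m=10 ← equal!
After step 2: z=10, m=20
After step 3: z=200, m=20
After step 4: z=200, m=21
After step 5: z=-200, m=21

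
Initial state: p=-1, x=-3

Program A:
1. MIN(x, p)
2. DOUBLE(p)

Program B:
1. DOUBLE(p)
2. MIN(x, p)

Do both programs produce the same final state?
Yes

Program A final state: p=-2, x=-3
Program B final state: p=-2, x=-3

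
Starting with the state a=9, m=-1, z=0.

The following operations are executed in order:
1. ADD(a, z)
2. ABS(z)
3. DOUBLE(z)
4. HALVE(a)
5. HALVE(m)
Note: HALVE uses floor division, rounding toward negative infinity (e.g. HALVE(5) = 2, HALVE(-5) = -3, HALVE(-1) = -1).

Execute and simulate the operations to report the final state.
{a: 4, m: -1, z: 0}

Step-by-step execution:
Initial: a=9, m=-1, z=0
After step 1 (ADD(a, z)): a=9, m=-1, z=0
After step 2 (ABS(z)): a=9, m=-1, z=0
After step 3 (DOUBLE(z)): a=9, m=-1, z=0
After step 4 (HALVE(a)): a=4, m=-1, z=0
After step 5 (HALVE(m)): a=4, m=-1, z=0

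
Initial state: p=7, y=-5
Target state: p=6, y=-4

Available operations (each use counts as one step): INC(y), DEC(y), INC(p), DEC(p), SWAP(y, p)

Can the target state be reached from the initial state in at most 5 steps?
Yes

Path (2 steps): INC(y) → DEC(p)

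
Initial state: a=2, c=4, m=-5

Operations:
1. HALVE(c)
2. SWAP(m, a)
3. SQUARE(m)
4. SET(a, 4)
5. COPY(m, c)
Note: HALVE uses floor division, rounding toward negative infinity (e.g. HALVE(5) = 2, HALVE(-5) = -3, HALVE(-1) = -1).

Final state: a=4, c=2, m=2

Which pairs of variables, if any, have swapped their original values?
(a, c)

Comparing initial and final values:
m: -5 → 2
a: 2 → 4
c: 4 → 2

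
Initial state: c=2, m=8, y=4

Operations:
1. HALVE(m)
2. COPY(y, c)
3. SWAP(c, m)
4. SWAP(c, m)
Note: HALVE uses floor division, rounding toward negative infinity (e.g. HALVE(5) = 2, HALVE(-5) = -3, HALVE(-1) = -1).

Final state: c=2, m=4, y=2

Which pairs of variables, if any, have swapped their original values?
None

Comparing initial and final values:
m: 8 → 4
y: 4 → 2
c: 2 → 2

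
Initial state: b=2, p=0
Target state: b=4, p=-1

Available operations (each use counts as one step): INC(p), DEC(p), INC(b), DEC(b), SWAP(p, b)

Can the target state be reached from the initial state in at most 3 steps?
Yes

Path (3 steps): DEC(p) → INC(b) → INC(b)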